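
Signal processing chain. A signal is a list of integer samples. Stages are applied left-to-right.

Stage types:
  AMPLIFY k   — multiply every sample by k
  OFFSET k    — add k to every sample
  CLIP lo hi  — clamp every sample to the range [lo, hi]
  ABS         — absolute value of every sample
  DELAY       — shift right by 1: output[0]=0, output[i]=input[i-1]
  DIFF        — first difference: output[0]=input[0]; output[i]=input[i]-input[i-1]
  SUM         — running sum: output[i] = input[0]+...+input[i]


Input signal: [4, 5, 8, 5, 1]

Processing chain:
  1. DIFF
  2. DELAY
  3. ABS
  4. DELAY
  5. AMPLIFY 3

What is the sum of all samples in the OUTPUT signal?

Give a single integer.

Input: [4, 5, 8, 5, 1]
Stage 1 (DIFF): s[0]=4, 5-4=1, 8-5=3, 5-8=-3, 1-5=-4 -> [4, 1, 3, -3, -4]
Stage 2 (DELAY): [0, 4, 1, 3, -3] = [0, 4, 1, 3, -3] -> [0, 4, 1, 3, -3]
Stage 3 (ABS): |0|=0, |4|=4, |1|=1, |3|=3, |-3|=3 -> [0, 4, 1, 3, 3]
Stage 4 (DELAY): [0, 0, 4, 1, 3] = [0, 0, 4, 1, 3] -> [0, 0, 4, 1, 3]
Stage 5 (AMPLIFY 3): 0*3=0, 0*3=0, 4*3=12, 1*3=3, 3*3=9 -> [0, 0, 12, 3, 9]
Output sum: 24

Answer: 24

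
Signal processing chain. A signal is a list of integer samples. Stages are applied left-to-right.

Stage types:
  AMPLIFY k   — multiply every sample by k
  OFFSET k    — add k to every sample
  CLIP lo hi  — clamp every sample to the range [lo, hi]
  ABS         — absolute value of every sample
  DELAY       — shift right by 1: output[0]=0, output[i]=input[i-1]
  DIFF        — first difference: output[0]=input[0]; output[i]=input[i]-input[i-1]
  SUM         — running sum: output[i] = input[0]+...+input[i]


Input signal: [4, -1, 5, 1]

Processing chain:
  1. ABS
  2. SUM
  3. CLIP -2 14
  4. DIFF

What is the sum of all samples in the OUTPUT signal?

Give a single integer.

Input: [4, -1, 5, 1]
Stage 1 (ABS): |4|=4, |-1|=1, |5|=5, |1|=1 -> [4, 1, 5, 1]
Stage 2 (SUM): sum[0..0]=4, sum[0..1]=5, sum[0..2]=10, sum[0..3]=11 -> [4, 5, 10, 11]
Stage 3 (CLIP -2 14): clip(4,-2,14)=4, clip(5,-2,14)=5, clip(10,-2,14)=10, clip(11,-2,14)=11 -> [4, 5, 10, 11]
Stage 4 (DIFF): s[0]=4, 5-4=1, 10-5=5, 11-10=1 -> [4, 1, 5, 1]
Output sum: 11

Answer: 11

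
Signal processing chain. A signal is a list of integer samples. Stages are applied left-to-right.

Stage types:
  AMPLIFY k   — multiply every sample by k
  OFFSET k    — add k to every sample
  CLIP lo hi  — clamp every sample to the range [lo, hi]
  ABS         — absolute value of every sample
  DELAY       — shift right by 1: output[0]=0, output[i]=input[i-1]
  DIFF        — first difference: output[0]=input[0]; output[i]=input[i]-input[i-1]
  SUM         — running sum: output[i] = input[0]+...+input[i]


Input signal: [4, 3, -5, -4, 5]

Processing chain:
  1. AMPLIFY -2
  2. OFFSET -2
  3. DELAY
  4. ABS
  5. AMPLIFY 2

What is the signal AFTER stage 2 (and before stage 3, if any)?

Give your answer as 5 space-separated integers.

Answer: -10 -8 8 6 -12

Derivation:
Input: [4, 3, -5, -4, 5]
Stage 1 (AMPLIFY -2): 4*-2=-8, 3*-2=-6, -5*-2=10, -4*-2=8, 5*-2=-10 -> [-8, -6, 10, 8, -10]
Stage 2 (OFFSET -2): -8+-2=-10, -6+-2=-8, 10+-2=8, 8+-2=6, -10+-2=-12 -> [-10, -8, 8, 6, -12]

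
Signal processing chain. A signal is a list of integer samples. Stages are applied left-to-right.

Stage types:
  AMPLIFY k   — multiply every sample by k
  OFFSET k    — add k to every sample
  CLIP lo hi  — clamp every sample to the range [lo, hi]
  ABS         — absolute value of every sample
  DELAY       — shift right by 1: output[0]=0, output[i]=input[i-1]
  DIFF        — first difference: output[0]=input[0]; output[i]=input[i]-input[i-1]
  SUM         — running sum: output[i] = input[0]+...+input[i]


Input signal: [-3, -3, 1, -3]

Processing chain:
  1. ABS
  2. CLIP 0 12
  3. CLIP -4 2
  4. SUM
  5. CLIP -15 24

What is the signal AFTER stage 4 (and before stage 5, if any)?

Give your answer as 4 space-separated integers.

Answer: 2 4 5 7

Derivation:
Input: [-3, -3, 1, -3]
Stage 1 (ABS): |-3|=3, |-3|=3, |1|=1, |-3|=3 -> [3, 3, 1, 3]
Stage 2 (CLIP 0 12): clip(3,0,12)=3, clip(3,0,12)=3, clip(1,0,12)=1, clip(3,0,12)=3 -> [3, 3, 1, 3]
Stage 3 (CLIP -4 2): clip(3,-4,2)=2, clip(3,-4,2)=2, clip(1,-4,2)=1, clip(3,-4,2)=2 -> [2, 2, 1, 2]
Stage 4 (SUM): sum[0..0]=2, sum[0..1]=4, sum[0..2]=5, sum[0..3]=7 -> [2, 4, 5, 7]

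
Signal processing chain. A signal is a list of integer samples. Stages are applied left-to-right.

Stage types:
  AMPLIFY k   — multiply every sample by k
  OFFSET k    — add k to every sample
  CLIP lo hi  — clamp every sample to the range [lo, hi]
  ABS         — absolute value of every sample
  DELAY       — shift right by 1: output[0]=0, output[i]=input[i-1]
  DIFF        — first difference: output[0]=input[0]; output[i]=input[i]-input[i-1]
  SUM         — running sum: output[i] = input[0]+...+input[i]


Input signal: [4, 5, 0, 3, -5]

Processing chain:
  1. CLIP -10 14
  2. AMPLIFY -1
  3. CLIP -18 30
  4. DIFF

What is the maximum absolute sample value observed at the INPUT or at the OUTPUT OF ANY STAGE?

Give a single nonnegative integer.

Answer: 8

Derivation:
Input: [4, 5, 0, 3, -5] (max |s|=5)
Stage 1 (CLIP -10 14): clip(4,-10,14)=4, clip(5,-10,14)=5, clip(0,-10,14)=0, clip(3,-10,14)=3, clip(-5,-10,14)=-5 -> [4, 5, 0, 3, -5] (max |s|=5)
Stage 2 (AMPLIFY -1): 4*-1=-4, 5*-1=-5, 0*-1=0, 3*-1=-3, -5*-1=5 -> [-4, -5, 0, -3, 5] (max |s|=5)
Stage 3 (CLIP -18 30): clip(-4,-18,30)=-4, clip(-5,-18,30)=-5, clip(0,-18,30)=0, clip(-3,-18,30)=-3, clip(5,-18,30)=5 -> [-4, -5, 0, -3, 5] (max |s|=5)
Stage 4 (DIFF): s[0]=-4, -5--4=-1, 0--5=5, -3-0=-3, 5--3=8 -> [-4, -1, 5, -3, 8] (max |s|=8)
Overall max amplitude: 8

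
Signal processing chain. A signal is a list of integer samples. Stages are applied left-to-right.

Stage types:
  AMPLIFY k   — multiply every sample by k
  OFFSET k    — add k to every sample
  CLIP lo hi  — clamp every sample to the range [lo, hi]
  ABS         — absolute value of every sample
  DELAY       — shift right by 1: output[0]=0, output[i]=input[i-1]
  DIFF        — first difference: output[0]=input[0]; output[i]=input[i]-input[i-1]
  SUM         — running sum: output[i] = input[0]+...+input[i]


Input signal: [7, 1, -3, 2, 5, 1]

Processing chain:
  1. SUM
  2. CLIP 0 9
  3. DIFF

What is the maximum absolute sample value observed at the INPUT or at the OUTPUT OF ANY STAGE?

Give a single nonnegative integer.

Answer: 13

Derivation:
Input: [7, 1, -3, 2, 5, 1] (max |s|=7)
Stage 1 (SUM): sum[0..0]=7, sum[0..1]=8, sum[0..2]=5, sum[0..3]=7, sum[0..4]=12, sum[0..5]=13 -> [7, 8, 5, 7, 12, 13] (max |s|=13)
Stage 2 (CLIP 0 9): clip(7,0,9)=7, clip(8,0,9)=8, clip(5,0,9)=5, clip(7,0,9)=7, clip(12,0,9)=9, clip(13,0,9)=9 -> [7, 8, 5, 7, 9, 9] (max |s|=9)
Stage 3 (DIFF): s[0]=7, 8-7=1, 5-8=-3, 7-5=2, 9-7=2, 9-9=0 -> [7, 1, -3, 2, 2, 0] (max |s|=7)
Overall max amplitude: 13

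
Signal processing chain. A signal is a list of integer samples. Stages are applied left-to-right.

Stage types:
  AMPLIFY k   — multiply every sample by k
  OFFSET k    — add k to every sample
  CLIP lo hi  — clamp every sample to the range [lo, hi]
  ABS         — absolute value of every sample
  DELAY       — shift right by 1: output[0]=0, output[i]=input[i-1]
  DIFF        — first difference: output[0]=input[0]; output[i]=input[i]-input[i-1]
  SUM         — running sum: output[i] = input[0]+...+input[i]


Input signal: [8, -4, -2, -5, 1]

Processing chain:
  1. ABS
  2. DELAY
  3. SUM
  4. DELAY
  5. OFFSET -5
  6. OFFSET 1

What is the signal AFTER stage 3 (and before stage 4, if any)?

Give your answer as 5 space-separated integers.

Answer: 0 8 12 14 19

Derivation:
Input: [8, -4, -2, -5, 1]
Stage 1 (ABS): |8|=8, |-4|=4, |-2|=2, |-5|=5, |1|=1 -> [8, 4, 2, 5, 1]
Stage 2 (DELAY): [0, 8, 4, 2, 5] = [0, 8, 4, 2, 5] -> [0, 8, 4, 2, 5]
Stage 3 (SUM): sum[0..0]=0, sum[0..1]=8, sum[0..2]=12, sum[0..3]=14, sum[0..4]=19 -> [0, 8, 12, 14, 19]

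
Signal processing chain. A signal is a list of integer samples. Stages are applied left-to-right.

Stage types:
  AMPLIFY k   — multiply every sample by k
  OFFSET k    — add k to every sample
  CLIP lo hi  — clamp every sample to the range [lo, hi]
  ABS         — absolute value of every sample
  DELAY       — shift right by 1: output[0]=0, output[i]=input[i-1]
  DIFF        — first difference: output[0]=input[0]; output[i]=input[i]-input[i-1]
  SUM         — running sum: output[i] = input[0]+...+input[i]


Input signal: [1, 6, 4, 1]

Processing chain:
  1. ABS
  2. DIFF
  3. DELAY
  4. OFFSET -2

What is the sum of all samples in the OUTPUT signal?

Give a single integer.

Input: [1, 6, 4, 1]
Stage 1 (ABS): |1|=1, |6|=6, |4|=4, |1|=1 -> [1, 6, 4, 1]
Stage 2 (DIFF): s[0]=1, 6-1=5, 4-6=-2, 1-4=-3 -> [1, 5, -2, -3]
Stage 3 (DELAY): [0, 1, 5, -2] = [0, 1, 5, -2] -> [0, 1, 5, -2]
Stage 4 (OFFSET -2): 0+-2=-2, 1+-2=-1, 5+-2=3, -2+-2=-4 -> [-2, -1, 3, -4]
Output sum: -4

Answer: -4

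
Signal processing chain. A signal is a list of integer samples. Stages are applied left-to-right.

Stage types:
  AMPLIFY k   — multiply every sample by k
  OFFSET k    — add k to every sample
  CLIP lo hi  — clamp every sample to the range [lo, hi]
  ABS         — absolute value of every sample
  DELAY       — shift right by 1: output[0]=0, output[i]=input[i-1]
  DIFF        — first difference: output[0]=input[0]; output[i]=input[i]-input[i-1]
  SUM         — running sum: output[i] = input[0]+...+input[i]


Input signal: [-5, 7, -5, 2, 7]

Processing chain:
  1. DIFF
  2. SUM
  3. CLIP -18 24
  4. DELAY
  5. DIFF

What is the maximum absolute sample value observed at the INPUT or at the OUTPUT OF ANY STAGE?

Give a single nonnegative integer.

Answer: 12

Derivation:
Input: [-5, 7, -5, 2, 7] (max |s|=7)
Stage 1 (DIFF): s[0]=-5, 7--5=12, -5-7=-12, 2--5=7, 7-2=5 -> [-5, 12, -12, 7, 5] (max |s|=12)
Stage 2 (SUM): sum[0..0]=-5, sum[0..1]=7, sum[0..2]=-5, sum[0..3]=2, sum[0..4]=7 -> [-5, 7, -5, 2, 7] (max |s|=7)
Stage 3 (CLIP -18 24): clip(-5,-18,24)=-5, clip(7,-18,24)=7, clip(-5,-18,24)=-5, clip(2,-18,24)=2, clip(7,-18,24)=7 -> [-5, 7, -5, 2, 7] (max |s|=7)
Stage 4 (DELAY): [0, -5, 7, -5, 2] = [0, -5, 7, -5, 2] -> [0, -5, 7, -5, 2] (max |s|=7)
Stage 5 (DIFF): s[0]=0, -5-0=-5, 7--5=12, -5-7=-12, 2--5=7 -> [0, -5, 12, -12, 7] (max |s|=12)
Overall max amplitude: 12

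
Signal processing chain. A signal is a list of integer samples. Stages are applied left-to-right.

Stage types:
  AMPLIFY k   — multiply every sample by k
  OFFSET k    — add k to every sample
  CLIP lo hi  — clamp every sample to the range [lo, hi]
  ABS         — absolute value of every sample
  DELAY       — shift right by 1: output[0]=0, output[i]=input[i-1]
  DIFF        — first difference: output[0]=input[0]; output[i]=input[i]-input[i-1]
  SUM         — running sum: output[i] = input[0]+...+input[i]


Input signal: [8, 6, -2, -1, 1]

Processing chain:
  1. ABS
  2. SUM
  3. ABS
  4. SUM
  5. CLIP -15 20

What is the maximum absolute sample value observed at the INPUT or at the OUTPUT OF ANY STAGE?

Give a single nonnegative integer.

Answer: 73

Derivation:
Input: [8, 6, -2, -1, 1] (max |s|=8)
Stage 1 (ABS): |8|=8, |6|=6, |-2|=2, |-1|=1, |1|=1 -> [8, 6, 2, 1, 1] (max |s|=8)
Stage 2 (SUM): sum[0..0]=8, sum[0..1]=14, sum[0..2]=16, sum[0..3]=17, sum[0..4]=18 -> [8, 14, 16, 17, 18] (max |s|=18)
Stage 3 (ABS): |8|=8, |14|=14, |16|=16, |17|=17, |18|=18 -> [8, 14, 16, 17, 18] (max |s|=18)
Stage 4 (SUM): sum[0..0]=8, sum[0..1]=22, sum[0..2]=38, sum[0..3]=55, sum[0..4]=73 -> [8, 22, 38, 55, 73] (max |s|=73)
Stage 5 (CLIP -15 20): clip(8,-15,20)=8, clip(22,-15,20)=20, clip(38,-15,20)=20, clip(55,-15,20)=20, clip(73,-15,20)=20 -> [8, 20, 20, 20, 20] (max |s|=20)
Overall max amplitude: 73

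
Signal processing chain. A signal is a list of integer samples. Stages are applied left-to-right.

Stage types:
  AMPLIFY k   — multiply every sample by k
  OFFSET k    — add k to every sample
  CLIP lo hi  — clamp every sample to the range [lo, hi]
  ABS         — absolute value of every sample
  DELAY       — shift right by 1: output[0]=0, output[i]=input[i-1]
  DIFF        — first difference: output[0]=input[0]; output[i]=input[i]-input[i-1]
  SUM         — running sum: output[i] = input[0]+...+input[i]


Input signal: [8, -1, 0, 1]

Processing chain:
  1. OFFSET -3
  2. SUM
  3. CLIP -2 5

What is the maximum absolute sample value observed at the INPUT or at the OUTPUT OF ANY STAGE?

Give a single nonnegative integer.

Answer: 8

Derivation:
Input: [8, -1, 0, 1] (max |s|=8)
Stage 1 (OFFSET -3): 8+-3=5, -1+-3=-4, 0+-3=-3, 1+-3=-2 -> [5, -4, -3, -2] (max |s|=5)
Stage 2 (SUM): sum[0..0]=5, sum[0..1]=1, sum[0..2]=-2, sum[0..3]=-4 -> [5, 1, -2, -4] (max |s|=5)
Stage 3 (CLIP -2 5): clip(5,-2,5)=5, clip(1,-2,5)=1, clip(-2,-2,5)=-2, clip(-4,-2,5)=-2 -> [5, 1, -2, -2] (max |s|=5)
Overall max amplitude: 8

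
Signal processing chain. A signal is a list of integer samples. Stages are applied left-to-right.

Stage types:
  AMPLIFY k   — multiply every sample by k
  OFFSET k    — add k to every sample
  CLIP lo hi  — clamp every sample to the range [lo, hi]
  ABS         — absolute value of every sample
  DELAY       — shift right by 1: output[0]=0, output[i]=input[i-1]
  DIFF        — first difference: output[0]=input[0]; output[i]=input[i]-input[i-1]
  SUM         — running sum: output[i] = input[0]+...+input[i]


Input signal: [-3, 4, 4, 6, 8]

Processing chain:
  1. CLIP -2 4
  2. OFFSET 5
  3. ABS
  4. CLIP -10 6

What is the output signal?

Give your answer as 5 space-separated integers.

Answer: 3 6 6 6 6

Derivation:
Input: [-3, 4, 4, 6, 8]
Stage 1 (CLIP -2 4): clip(-3,-2,4)=-2, clip(4,-2,4)=4, clip(4,-2,4)=4, clip(6,-2,4)=4, clip(8,-2,4)=4 -> [-2, 4, 4, 4, 4]
Stage 2 (OFFSET 5): -2+5=3, 4+5=9, 4+5=9, 4+5=9, 4+5=9 -> [3, 9, 9, 9, 9]
Stage 3 (ABS): |3|=3, |9|=9, |9|=9, |9|=9, |9|=9 -> [3, 9, 9, 9, 9]
Stage 4 (CLIP -10 6): clip(3,-10,6)=3, clip(9,-10,6)=6, clip(9,-10,6)=6, clip(9,-10,6)=6, clip(9,-10,6)=6 -> [3, 6, 6, 6, 6]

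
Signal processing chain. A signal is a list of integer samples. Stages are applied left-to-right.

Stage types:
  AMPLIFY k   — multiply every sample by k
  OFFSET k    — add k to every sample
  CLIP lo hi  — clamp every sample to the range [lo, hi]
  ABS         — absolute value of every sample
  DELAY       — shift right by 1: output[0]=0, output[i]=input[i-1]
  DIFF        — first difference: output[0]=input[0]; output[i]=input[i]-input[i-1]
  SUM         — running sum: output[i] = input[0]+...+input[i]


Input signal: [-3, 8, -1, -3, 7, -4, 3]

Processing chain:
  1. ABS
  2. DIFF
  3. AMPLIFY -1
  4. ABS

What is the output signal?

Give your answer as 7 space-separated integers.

Answer: 3 5 7 2 4 3 1

Derivation:
Input: [-3, 8, -1, -3, 7, -4, 3]
Stage 1 (ABS): |-3|=3, |8|=8, |-1|=1, |-3|=3, |7|=7, |-4|=4, |3|=3 -> [3, 8, 1, 3, 7, 4, 3]
Stage 2 (DIFF): s[0]=3, 8-3=5, 1-8=-7, 3-1=2, 7-3=4, 4-7=-3, 3-4=-1 -> [3, 5, -7, 2, 4, -3, -1]
Stage 3 (AMPLIFY -1): 3*-1=-3, 5*-1=-5, -7*-1=7, 2*-1=-2, 4*-1=-4, -3*-1=3, -1*-1=1 -> [-3, -5, 7, -2, -4, 3, 1]
Stage 4 (ABS): |-3|=3, |-5|=5, |7|=7, |-2|=2, |-4|=4, |3|=3, |1|=1 -> [3, 5, 7, 2, 4, 3, 1]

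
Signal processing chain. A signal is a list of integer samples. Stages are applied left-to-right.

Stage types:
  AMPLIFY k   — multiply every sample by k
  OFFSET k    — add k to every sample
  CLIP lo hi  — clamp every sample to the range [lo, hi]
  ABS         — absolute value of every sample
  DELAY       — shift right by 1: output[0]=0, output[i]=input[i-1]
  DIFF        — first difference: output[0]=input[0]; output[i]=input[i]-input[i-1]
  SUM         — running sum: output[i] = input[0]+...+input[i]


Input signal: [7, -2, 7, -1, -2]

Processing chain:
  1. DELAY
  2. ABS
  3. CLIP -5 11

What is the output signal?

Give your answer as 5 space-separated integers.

Answer: 0 7 2 7 1

Derivation:
Input: [7, -2, 7, -1, -2]
Stage 1 (DELAY): [0, 7, -2, 7, -1] = [0, 7, -2, 7, -1] -> [0, 7, -2, 7, -1]
Stage 2 (ABS): |0|=0, |7|=7, |-2|=2, |7|=7, |-1|=1 -> [0, 7, 2, 7, 1]
Stage 3 (CLIP -5 11): clip(0,-5,11)=0, clip(7,-5,11)=7, clip(2,-5,11)=2, clip(7,-5,11)=7, clip(1,-5,11)=1 -> [0, 7, 2, 7, 1]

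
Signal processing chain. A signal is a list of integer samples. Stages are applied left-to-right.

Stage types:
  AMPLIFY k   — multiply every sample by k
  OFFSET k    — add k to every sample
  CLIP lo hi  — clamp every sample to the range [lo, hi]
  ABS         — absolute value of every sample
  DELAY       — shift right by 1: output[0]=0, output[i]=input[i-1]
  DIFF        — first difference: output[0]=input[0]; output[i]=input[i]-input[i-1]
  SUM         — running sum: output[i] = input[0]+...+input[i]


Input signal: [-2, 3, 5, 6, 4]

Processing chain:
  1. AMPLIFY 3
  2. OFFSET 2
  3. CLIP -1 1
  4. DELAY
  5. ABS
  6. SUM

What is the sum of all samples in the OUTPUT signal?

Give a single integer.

Answer: 10

Derivation:
Input: [-2, 3, 5, 6, 4]
Stage 1 (AMPLIFY 3): -2*3=-6, 3*3=9, 5*3=15, 6*3=18, 4*3=12 -> [-6, 9, 15, 18, 12]
Stage 2 (OFFSET 2): -6+2=-4, 9+2=11, 15+2=17, 18+2=20, 12+2=14 -> [-4, 11, 17, 20, 14]
Stage 3 (CLIP -1 1): clip(-4,-1,1)=-1, clip(11,-1,1)=1, clip(17,-1,1)=1, clip(20,-1,1)=1, clip(14,-1,1)=1 -> [-1, 1, 1, 1, 1]
Stage 4 (DELAY): [0, -1, 1, 1, 1] = [0, -1, 1, 1, 1] -> [0, -1, 1, 1, 1]
Stage 5 (ABS): |0|=0, |-1|=1, |1|=1, |1|=1, |1|=1 -> [0, 1, 1, 1, 1]
Stage 6 (SUM): sum[0..0]=0, sum[0..1]=1, sum[0..2]=2, sum[0..3]=3, sum[0..4]=4 -> [0, 1, 2, 3, 4]
Output sum: 10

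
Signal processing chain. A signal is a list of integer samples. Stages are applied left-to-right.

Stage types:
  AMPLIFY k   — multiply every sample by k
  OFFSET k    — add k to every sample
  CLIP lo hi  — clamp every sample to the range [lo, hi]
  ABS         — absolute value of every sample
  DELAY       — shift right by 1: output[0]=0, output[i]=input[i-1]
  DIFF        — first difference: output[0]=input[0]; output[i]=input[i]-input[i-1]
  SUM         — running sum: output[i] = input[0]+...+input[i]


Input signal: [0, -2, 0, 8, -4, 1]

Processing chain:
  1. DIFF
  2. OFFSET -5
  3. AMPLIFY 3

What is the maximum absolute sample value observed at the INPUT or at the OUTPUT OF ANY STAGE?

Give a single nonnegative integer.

Input: [0, -2, 0, 8, -4, 1] (max |s|=8)
Stage 1 (DIFF): s[0]=0, -2-0=-2, 0--2=2, 8-0=8, -4-8=-12, 1--4=5 -> [0, -2, 2, 8, -12, 5] (max |s|=12)
Stage 2 (OFFSET -5): 0+-5=-5, -2+-5=-7, 2+-5=-3, 8+-5=3, -12+-5=-17, 5+-5=0 -> [-5, -7, -3, 3, -17, 0] (max |s|=17)
Stage 3 (AMPLIFY 3): -5*3=-15, -7*3=-21, -3*3=-9, 3*3=9, -17*3=-51, 0*3=0 -> [-15, -21, -9, 9, -51, 0] (max |s|=51)
Overall max amplitude: 51

Answer: 51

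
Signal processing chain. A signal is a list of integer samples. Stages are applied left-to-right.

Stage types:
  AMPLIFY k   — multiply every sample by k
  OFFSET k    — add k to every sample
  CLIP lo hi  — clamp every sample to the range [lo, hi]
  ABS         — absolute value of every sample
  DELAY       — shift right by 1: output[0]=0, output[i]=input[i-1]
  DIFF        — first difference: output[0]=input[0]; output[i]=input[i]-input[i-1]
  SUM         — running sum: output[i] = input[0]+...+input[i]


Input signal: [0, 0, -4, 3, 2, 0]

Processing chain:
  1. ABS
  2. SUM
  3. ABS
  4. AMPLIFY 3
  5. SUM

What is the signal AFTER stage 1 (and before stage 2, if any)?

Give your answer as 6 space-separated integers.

Answer: 0 0 4 3 2 0

Derivation:
Input: [0, 0, -4, 3, 2, 0]
Stage 1 (ABS): |0|=0, |0|=0, |-4|=4, |3|=3, |2|=2, |0|=0 -> [0, 0, 4, 3, 2, 0]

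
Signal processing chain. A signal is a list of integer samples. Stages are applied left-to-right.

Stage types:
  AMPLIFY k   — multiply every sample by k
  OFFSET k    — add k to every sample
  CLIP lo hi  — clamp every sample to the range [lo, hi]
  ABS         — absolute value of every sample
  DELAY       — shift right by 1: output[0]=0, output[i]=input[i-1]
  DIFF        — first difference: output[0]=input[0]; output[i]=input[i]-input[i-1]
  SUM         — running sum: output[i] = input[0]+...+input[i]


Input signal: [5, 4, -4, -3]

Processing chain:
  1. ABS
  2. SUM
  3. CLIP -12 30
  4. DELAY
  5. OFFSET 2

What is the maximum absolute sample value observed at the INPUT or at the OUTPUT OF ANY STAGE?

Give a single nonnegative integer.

Input: [5, 4, -4, -3] (max |s|=5)
Stage 1 (ABS): |5|=5, |4|=4, |-4|=4, |-3|=3 -> [5, 4, 4, 3] (max |s|=5)
Stage 2 (SUM): sum[0..0]=5, sum[0..1]=9, sum[0..2]=13, sum[0..3]=16 -> [5, 9, 13, 16] (max |s|=16)
Stage 3 (CLIP -12 30): clip(5,-12,30)=5, clip(9,-12,30)=9, clip(13,-12,30)=13, clip(16,-12,30)=16 -> [5, 9, 13, 16] (max |s|=16)
Stage 4 (DELAY): [0, 5, 9, 13] = [0, 5, 9, 13] -> [0, 5, 9, 13] (max |s|=13)
Stage 5 (OFFSET 2): 0+2=2, 5+2=7, 9+2=11, 13+2=15 -> [2, 7, 11, 15] (max |s|=15)
Overall max amplitude: 16

Answer: 16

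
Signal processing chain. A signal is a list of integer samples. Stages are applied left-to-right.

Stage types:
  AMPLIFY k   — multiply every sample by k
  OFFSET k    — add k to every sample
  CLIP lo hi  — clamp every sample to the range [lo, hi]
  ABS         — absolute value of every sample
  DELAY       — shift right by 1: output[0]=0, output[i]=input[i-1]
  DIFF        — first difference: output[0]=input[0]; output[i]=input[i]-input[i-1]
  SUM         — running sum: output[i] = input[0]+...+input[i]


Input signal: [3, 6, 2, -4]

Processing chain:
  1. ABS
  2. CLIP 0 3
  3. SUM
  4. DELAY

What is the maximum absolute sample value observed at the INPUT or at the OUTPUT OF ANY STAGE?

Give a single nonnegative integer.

Input: [3, 6, 2, -4] (max |s|=6)
Stage 1 (ABS): |3|=3, |6|=6, |2|=2, |-4|=4 -> [3, 6, 2, 4] (max |s|=6)
Stage 2 (CLIP 0 3): clip(3,0,3)=3, clip(6,0,3)=3, clip(2,0,3)=2, clip(4,0,3)=3 -> [3, 3, 2, 3] (max |s|=3)
Stage 3 (SUM): sum[0..0]=3, sum[0..1]=6, sum[0..2]=8, sum[0..3]=11 -> [3, 6, 8, 11] (max |s|=11)
Stage 4 (DELAY): [0, 3, 6, 8] = [0, 3, 6, 8] -> [0, 3, 6, 8] (max |s|=8)
Overall max amplitude: 11

Answer: 11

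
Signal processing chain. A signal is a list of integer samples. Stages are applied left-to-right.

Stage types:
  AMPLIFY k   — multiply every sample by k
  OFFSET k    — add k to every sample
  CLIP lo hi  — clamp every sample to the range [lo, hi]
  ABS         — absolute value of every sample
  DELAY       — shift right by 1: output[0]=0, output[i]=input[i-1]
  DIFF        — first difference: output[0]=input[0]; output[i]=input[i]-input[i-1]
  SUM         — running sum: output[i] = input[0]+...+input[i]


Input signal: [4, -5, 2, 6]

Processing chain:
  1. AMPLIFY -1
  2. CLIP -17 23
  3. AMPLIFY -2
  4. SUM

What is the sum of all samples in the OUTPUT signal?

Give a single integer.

Input: [4, -5, 2, 6]
Stage 1 (AMPLIFY -1): 4*-1=-4, -5*-1=5, 2*-1=-2, 6*-1=-6 -> [-4, 5, -2, -6]
Stage 2 (CLIP -17 23): clip(-4,-17,23)=-4, clip(5,-17,23)=5, clip(-2,-17,23)=-2, clip(-6,-17,23)=-6 -> [-4, 5, -2, -6]
Stage 3 (AMPLIFY -2): -4*-2=8, 5*-2=-10, -2*-2=4, -6*-2=12 -> [8, -10, 4, 12]
Stage 4 (SUM): sum[0..0]=8, sum[0..1]=-2, sum[0..2]=2, sum[0..3]=14 -> [8, -2, 2, 14]
Output sum: 22

Answer: 22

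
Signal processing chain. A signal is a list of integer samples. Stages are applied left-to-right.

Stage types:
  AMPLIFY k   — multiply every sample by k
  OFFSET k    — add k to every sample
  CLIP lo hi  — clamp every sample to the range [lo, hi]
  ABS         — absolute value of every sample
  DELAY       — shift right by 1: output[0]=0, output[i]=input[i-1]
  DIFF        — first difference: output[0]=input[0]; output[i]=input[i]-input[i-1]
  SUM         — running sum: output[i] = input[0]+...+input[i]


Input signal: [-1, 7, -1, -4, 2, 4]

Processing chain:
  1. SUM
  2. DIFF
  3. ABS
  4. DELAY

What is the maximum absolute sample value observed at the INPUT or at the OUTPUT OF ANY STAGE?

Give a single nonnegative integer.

Input: [-1, 7, -1, -4, 2, 4] (max |s|=7)
Stage 1 (SUM): sum[0..0]=-1, sum[0..1]=6, sum[0..2]=5, sum[0..3]=1, sum[0..4]=3, sum[0..5]=7 -> [-1, 6, 5, 1, 3, 7] (max |s|=7)
Stage 2 (DIFF): s[0]=-1, 6--1=7, 5-6=-1, 1-5=-4, 3-1=2, 7-3=4 -> [-1, 7, -1, -4, 2, 4] (max |s|=7)
Stage 3 (ABS): |-1|=1, |7|=7, |-1|=1, |-4|=4, |2|=2, |4|=4 -> [1, 7, 1, 4, 2, 4] (max |s|=7)
Stage 4 (DELAY): [0, 1, 7, 1, 4, 2] = [0, 1, 7, 1, 4, 2] -> [0, 1, 7, 1, 4, 2] (max |s|=7)
Overall max amplitude: 7

Answer: 7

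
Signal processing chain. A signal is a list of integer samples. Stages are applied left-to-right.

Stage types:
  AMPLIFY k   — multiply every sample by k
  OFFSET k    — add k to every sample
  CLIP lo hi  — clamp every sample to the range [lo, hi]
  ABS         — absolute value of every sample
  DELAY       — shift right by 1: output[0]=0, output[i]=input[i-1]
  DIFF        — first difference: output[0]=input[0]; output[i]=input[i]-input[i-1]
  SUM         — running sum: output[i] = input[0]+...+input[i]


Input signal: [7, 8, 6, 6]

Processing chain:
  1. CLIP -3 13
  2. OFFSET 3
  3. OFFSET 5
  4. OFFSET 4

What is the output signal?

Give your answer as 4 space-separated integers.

Answer: 19 20 18 18

Derivation:
Input: [7, 8, 6, 6]
Stage 1 (CLIP -3 13): clip(7,-3,13)=7, clip(8,-3,13)=8, clip(6,-3,13)=6, clip(6,-3,13)=6 -> [7, 8, 6, 6]
Stage 2 (OFFSET 3): 7+3=10, 8+3=11, 6+3=9, 6+3=9 -> [10, 11, 9, 9]
Stage 3 (OFFSET 5): 10+5=15, 11+5=16, 9+5=14, 9+5=14 -> [15, 16, 14, 14]
Stage 4 (OFFSET 4): 15+4=19, 16+4=20, 14+4=18, 14+4=18 -> [19, 20, 18, 18]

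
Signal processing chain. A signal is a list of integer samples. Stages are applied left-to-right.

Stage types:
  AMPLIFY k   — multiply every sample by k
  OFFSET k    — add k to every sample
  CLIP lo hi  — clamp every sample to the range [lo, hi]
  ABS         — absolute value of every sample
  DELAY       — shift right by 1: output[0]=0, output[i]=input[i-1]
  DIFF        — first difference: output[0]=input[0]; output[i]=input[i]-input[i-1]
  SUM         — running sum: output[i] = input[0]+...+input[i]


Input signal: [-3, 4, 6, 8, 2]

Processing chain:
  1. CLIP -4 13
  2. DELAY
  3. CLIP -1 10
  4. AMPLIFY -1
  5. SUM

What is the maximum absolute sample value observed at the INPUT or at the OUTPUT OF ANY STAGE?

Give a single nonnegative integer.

Answer: 17

Derivation:
Input: [-3, 4, 6, 8, 2] (max |s|=8)
Stage 1 (CLIP -4 13): clip(-3,-4,13)=-3, clip(4,-4,13)=4, clip(6,-4,13)=6, clip(8,-4,13)=8, clip(2,-4,13)=2 -> [-3, 4, 6, 8, 2] (max |s|=8)
Stage 2 (DELAY): [0, -3, 4, 6, 8] = [0, -3, 4, 6, 8] -> [0, -3, 4, 6, 8] (max |s|=8)
Stage 3 (CLIP -1 10): clip(0,-1,10)=0, clip(-3,-1,10)=-1, clip(4,-1,10)=4, clip(6,-1,10)=6, clip(8,-1,10)=8 -> [0, -1, 4, 6, 8] (max |s|=8)
Stage 4 (AMPLIFY -1): 0*-1=0, -1*-1=1, 4*-1=-4, 6*-1=-6, 8*-1=-8 -> [0, 1, -4, -6, -8] (max |s|=8)
Stage 5 (SUM): sum[0..0]=0, sum[0..1]=1, sum[0..2]=-3, sum[0..3]=-9, sum[0..4]=-17 -> [0, 1, -3, -9, -17] (max |s|=17)
Overall max amplitude: 17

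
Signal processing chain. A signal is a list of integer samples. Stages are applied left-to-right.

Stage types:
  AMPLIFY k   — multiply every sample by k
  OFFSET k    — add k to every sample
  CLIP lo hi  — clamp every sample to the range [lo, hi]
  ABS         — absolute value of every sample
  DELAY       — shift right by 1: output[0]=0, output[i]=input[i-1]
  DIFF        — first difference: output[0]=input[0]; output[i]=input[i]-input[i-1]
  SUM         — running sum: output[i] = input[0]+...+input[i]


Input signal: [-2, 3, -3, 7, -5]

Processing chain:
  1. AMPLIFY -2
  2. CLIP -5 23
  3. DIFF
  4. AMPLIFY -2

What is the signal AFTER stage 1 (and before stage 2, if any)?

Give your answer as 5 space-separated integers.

Answer: 4 -6 6 -14 10

Derivation:
Input: [-2, 3, -3, 7, -5]
Stage 1 (AMPLIFY -2): -2*-2=4, 3*-2=-6, -3*-2=6, 7*-2=-14, -5*-2=10 -> [4, -6, 6, -14, 10]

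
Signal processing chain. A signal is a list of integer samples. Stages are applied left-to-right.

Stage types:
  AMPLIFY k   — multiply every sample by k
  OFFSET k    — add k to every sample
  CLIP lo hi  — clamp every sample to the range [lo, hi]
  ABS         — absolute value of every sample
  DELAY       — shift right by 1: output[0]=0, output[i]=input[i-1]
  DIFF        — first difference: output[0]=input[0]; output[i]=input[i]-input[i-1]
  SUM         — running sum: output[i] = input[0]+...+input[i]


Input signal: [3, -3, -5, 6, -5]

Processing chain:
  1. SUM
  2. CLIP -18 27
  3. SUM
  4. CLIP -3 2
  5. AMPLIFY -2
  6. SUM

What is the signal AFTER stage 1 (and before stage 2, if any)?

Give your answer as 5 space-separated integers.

Input: [3, -3, -5, 6, -5]
Stage 1 (SUM): sum[0..0]=3, sum[0..1]=0, sum[0..2]=-5, sum[0..3]=1, sum[0..4]=-4 -> [3, 0, -5, 1, -4]

Answer: 3 0 -5 1 -4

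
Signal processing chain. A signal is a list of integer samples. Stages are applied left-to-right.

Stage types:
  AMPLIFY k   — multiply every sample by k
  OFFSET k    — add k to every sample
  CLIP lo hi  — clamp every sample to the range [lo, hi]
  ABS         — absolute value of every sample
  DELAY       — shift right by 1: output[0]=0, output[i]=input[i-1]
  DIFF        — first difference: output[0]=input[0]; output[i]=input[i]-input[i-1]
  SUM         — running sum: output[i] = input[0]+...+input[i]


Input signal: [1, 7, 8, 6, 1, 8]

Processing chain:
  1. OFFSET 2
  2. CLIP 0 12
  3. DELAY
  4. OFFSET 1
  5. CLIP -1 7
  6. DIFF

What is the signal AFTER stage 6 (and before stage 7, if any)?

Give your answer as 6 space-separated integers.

Answer: 1 3 3 0 0 -3

Derivation:
Input: [1, 7, 8, 6, 1, 8]
Stage 1 (OFFSET 2): 1+2=3, 7+2=9, 8+2=10, 6+2=8, 1+2=3, 8+2=10 -> [3, 9, 10, 8, 3, 10]
Stage 2 (CLIP 0 12): clip(3,0,12)=3, clip(9,0,12)=9, clip(10,0,12)=10, clip(8,0,12)=8, clip(3,0,12)=3, clip(10,0,12)=10 -> [3, 9, 10, 8, 3, 10]
Stage 3 (DELAY): [0, 3, 9, 10, 8, 3] = [0, 3, 9, 10, 8, 3] -> [0, 3, 9, 10, 8, 3]
Stage 4 (OFFSET 1): 0+1=1, 3+1=4, 9+1=10, 10+1=11, 8+1=9, 3+1=4 -> [1, 4, 10, 11, 9, 4]
Stage 5 (CLIP -1 7): clip(1,-1,7)=1, clip(4,-1,7)=4, clip(10,-1,7)=7, clip(11,-1,7)=7, clip(9,-1,7)=7, clip(4,-1,7)=4 -> [1, 4, 7, 7, 7, 4]
Stage 6 (DIFF): s[0]=1, 4-1=3, 7-4=3, 7-7=0, 7-7=0, 4-7=-3 -> [1, 3, 3, 0, 0, -3]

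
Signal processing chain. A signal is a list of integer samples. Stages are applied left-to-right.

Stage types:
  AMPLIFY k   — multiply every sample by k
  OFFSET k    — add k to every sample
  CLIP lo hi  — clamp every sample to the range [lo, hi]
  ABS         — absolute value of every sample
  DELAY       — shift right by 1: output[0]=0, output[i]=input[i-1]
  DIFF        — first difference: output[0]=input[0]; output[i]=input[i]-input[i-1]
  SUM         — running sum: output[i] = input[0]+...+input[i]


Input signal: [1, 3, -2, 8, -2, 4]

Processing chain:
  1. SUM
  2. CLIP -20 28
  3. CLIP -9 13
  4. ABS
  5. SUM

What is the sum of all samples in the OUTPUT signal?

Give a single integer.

Input: [1, 3, -2, 8, -2, 4]
Stage 1 (SUM): sum[0..0]=1, sum[0..1]=4, sum[0..2]=2, sum[0..3]=10, sum[0..4]=8, sum[0..5]=12 -> [1, 4, 2, 10, 8, 12]
Stage 2 (CLIP -20 28): clip(1,-20,28)=1, clip(4,-20,28)=4, clip(2,-20,28)=2, clip(10,-20,28)=10, clip(8,-20,28)=8, clip(12,-20,28)=12 -> [1, 4, 2, 10, 8, 12]
Stage 3 (CLIP -9 13): clip(1,-9,13)=1, clip(4,-9,13)=4, clip(2,-9,13)=2, clip(10,-9,13)=10, clip(8,-9,13)=8, clip(12,-9,13)=12 -> [1, 4, 2, 10, 8, 12]
Stage 4 (ABS): |1|=1, |4|=4, |2|=2, |10|=10, |8|=8, |12|=12 -> [1, 4, 2, 10, 8, 12]
Stage 5 (SUM): sum[0..0]=1, sum[0..1]=5, sum[0..2]=7, sum[0..3]=17, sum[0..4]=25, sum[0..5]=37 -> [1, 5, 7, 17, 25, 37]
Output sum: 92

Answer: 92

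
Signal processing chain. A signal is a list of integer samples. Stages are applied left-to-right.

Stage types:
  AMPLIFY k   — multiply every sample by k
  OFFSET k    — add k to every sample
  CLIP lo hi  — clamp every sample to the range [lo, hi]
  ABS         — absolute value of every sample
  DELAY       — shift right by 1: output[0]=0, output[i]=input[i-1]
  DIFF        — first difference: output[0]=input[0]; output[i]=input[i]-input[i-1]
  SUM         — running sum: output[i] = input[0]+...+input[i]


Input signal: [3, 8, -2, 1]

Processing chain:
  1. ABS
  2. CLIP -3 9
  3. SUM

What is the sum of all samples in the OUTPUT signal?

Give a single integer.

Input: [3, 8, -2, 1]
Stage 1 (ABS): |3|=3, |8|=8, |-2|=2, |1|=1 -> [3, 8, 2, 1]
Stage 2 (CLIP -3 9): clip(3,-3,9)=3, clip(8,-3,9)=8, clip(2,-3,9)=2, clip(1,-3,9)=1 -> [3, 8, 2, 1]
Stage 3 (SUM): sum[0..0]=3, sum[0..1]=11, sum[0..2]=13, sum[0..3]=14 -> [3, 11, 13, 14]
Output sum: 41

Answer: 41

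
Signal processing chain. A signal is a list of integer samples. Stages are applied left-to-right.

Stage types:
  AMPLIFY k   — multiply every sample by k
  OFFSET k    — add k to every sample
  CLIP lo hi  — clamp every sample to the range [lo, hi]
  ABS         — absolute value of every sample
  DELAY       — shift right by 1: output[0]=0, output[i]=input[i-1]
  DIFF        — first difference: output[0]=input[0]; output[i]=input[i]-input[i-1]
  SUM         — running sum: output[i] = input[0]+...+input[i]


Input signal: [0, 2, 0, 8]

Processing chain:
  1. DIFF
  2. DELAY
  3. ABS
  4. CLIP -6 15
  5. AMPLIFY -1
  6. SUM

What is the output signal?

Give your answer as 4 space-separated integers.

Input: [0, 2, 0, 8]
Stage 1 (DIFF): s[0]=0, 2-0=2, 0-2=-2, 8-0=8 -> [0, 2, -2, 8]
Stage 2 (DELAY): [0, 0, 2, -2] = [0, 0, 2, -2] -> [0, 0, 2, -2]
Stage 3 (ABS): |0|=0, |0|=0, |2|=2, |-2|=2 -> [0, 0, 2, 2]
Stage 4 (CLIP -6 15): clip(0,-6,15)=0, clip(0,-6,15)=0, clip(2,-6,15)=2, clip(2,-6,15)=2 -> [0, 0, 2, 2]
Stage 5 (AMPLIFY -1): 0*-1=0, 0*-1=0, 2*-1=-2, 2*-1=-2 -> [0, 0, -2, -2]
Stage 6 (SUM): sum[0..0]=0, sum[0..1]=0, sum[0..2]=-2, sum[0..3]=-4 -> [0, 0, -2, -4]

Answer: 0 0 -2 -4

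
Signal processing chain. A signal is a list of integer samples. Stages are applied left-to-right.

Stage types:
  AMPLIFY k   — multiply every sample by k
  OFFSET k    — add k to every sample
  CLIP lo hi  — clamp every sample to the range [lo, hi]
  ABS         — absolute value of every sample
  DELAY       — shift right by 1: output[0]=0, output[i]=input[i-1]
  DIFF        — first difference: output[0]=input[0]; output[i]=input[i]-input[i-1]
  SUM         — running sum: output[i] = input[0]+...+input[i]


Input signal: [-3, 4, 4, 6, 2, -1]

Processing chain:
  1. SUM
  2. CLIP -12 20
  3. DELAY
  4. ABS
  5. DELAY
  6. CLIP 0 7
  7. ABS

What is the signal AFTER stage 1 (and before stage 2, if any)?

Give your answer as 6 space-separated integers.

Input: [-3, 4, 4, 6, 2, -1]
Stage 1 (SUM): sum[0..0]=-3, sum[0..1]=1, sum[0..2]=5, sum[0..3]=11, sum[0..4]=13, sum[0..5]=12 -> [-3, 1, 5, 11, 13, 12]

Answer: -3 1 5 11 13 12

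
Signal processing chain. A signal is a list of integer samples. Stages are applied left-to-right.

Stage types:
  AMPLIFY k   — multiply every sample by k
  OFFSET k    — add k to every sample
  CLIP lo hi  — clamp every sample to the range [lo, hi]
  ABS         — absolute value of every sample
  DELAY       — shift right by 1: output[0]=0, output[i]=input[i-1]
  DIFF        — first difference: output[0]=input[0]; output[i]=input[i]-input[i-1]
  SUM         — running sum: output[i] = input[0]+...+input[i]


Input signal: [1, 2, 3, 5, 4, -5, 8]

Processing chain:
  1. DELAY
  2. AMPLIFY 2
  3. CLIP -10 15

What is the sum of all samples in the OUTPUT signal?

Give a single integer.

Input: [1, 2, 3, 5, 4, -5, 8]
Stage 1 (DELAY): [0, 1, 2, 3, 5, 4, -5] = [0, 1, 2, 3, 5, 4, -5] -> [0, 1, 2, 3, 5, 4, -5]
Stage 2 (AMPLIFY 2): 0*2=0, 1*2=2, 2*2=4, 3*2=6, 5*2=10, 4*2=8, -5*2=-10 -> [0, 2, 4, 6, 10, 8, -10]
Stage 3 (CLIP -10 15): clip(0,-10,15)=0, clip(2,-10,15)=2, clip(4,-10,15)=4, clip(6,-10,15)=6, clip(10,-10,15)=10, clip(8,-10,15)=8, clip(-10,-10,15)=-10 -> [0, 2, 4, 6, 10, 8, -10]
Output sum: 20

Answer: 20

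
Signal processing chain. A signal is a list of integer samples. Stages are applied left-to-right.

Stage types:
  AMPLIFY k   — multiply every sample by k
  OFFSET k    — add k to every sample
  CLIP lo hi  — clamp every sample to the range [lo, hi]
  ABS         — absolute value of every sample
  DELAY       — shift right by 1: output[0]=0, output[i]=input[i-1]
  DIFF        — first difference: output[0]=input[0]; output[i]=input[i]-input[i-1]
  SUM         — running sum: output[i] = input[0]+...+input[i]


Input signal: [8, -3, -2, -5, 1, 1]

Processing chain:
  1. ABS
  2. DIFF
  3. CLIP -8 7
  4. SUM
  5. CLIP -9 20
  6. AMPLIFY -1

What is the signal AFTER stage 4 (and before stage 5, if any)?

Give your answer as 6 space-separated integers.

Input: [8, -3, -2, -5, 1, 1]
Stage 1 (ABS): |8|=8, |-3|=3, |-2|=2, |-5|=5, |1|=1, |1|=1 -> [8, 3, 2, 5, 1, 1]
Stage 2 (DIFF): s[0]=8, 3-8=-5, 2-3=-1, 5-2=3, 1-5=-4, 1-1=0 -> [8, -5, -1, 3, -4, 0]
Stage 3 (CLIP -8 7): clip(8,-8,7)=7, clip(-5,-8,7)=-5, clip(-1,-8,7)=-1, clip(3,-8,7)=3, clip(-4,-8,7)=-4, clip(0,-8,7)=0 -> [7, -5, -1, 3, -4, 0]
Stage 4 (SUM): sum[0..0]=7, sum[0..1]=2, sum[0..2]=1, sum[0..3]=4, sum[0..4]=0, sum[0..5]=0 -> [7, 2, 1, 4, 0, 0]

Answer: 7 2 1 4 0 0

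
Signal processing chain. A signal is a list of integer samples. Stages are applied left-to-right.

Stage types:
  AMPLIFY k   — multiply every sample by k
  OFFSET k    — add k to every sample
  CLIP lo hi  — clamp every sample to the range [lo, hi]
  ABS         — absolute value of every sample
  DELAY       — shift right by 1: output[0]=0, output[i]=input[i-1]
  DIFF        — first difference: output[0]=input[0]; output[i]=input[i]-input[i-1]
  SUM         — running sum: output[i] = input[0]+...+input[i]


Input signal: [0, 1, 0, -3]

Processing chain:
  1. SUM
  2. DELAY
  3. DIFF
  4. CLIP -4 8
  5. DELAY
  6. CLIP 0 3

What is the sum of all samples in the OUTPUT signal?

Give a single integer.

Answer: 1

Derivation:
Input: [0, 1, 0, -3]
Stage 1 (SUM): sum[0..0]=0, sum[0..1]=1, sum[0..2]=1, sum[0..3]=-2 -> [0, 1, 1, -2]
Stage 2 (DELAY): [0, 0, 1, 1] = [0, 0, 1, 1] -> [0, 0, 1, 1]
Stage 3 (DIFF): s[0]=0, 0-0=0, 1-0=1, 1-1=0 -> [0, 0, 1, 0]
Stage 4 (CLIP -4 8): clip(0,-4,8)=0, clip(0,-4,8)=0, clip(1,-4,8)=1, clip(0,-4,8)=0 -> [0, 0, 1, 0]
Stage 5 (DELAY): [0, 0, 0, 1] = [0, 0, 0, 1] -> [0, 0, 0, 1]
Stage 6 (CLIP 0 3): clip(0,0,3)=0, clip(0,0,3)=0, clip(0,0,3)=0, clip(1,0,3)=1 -> [0, 0, 0, 1]
Output sum: 1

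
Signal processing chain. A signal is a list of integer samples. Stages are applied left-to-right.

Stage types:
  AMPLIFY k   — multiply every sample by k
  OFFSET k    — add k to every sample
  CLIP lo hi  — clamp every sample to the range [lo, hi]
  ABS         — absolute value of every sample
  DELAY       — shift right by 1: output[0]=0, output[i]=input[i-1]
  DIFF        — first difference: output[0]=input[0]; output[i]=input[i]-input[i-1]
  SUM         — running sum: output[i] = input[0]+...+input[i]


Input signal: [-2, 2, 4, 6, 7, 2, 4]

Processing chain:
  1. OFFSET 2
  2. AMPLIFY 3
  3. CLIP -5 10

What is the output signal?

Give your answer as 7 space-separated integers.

Answer: 0 10 10 10 10 10 10

Derivation:
Input: [-2, 2, 4, 6, 7, 2, 4]
Stage 1 (OFFSET 2): -2+2=0, 2+2=4, 4+2=6, 6+2=8, 7+2=9, 2+2=4, 4+2=6 -> [0, 4, 6, 8, 9, 4, 6]
Stage 2 (AMPLIFY 3): 0*3=0, 4*3=12, 6*3=18, 8*3=24, 9*3=27, 4*3=12, 6*3=18 -> [0, 12, 18, 24, 27, 12, 18]
Stage 3 (CLIP -5 10): clip(0,-5,10)=0, clip(12,-5,10)=10, clip(18,-5,10)=10, clip(24,-5,10)=10, clip(27,-5,10)=10, clip(12,-5,10)=10, clip(18,-5,10)=10 -> [0, 10, 10, 10, 10, 10, 10]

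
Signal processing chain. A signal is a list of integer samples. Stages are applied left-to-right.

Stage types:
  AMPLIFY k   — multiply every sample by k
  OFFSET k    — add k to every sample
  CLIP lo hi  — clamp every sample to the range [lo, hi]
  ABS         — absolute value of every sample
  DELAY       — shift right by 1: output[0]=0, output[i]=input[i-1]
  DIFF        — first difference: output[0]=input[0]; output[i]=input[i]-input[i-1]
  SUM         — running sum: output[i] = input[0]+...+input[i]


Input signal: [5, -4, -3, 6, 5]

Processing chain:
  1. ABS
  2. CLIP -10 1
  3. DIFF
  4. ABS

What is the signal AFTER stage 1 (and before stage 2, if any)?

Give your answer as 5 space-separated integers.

Answer: 5 4 3 6 5

Derivation:
Input: [5, -4, -3, 6, 5]
Stage 1 (ABS): |5|=5, |-4|=4, |-3|=3, |6|=6, |5|=5 -> [5, 4, 3, 6, 5]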